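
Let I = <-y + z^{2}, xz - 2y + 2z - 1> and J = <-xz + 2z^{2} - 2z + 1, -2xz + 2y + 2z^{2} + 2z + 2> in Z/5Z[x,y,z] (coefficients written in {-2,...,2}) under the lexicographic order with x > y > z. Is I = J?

No, the ideals differ.

Equality of ideals is decidable: compute both reduced Gröbner bases (unique for the ordering) and check whether they agree.
Buchberger on the first generating set:
f_1 = -y + z^{2}, LT = y.
f_2 = xz - 2y + 2z - 1, LT = xz.

The S-polynomials (S(f_1,f_2)) all reduce to 0 modulo the current basis, so we have a Gröbner basis.
Inter-reduce: drop elements whose leading term is divisible by another's, tail-reduce, and make monic.
Reduced Gröbner basis: {xz - 2z^{2} + 2z - 1, y - z^{2}}.

Buchberger on the second generating set:
h_1 = -xz + 2z^{2} - 2z + 1, LT = xz.
h_2 = -2xz + 2y + 2z^{2} + 2z + 2, LT = xz.

S(h_1,h_2): lcm = xz. S = y - z^{2} - 2z.
  reduce S modulo (h_1, h_2):
  remainder y - z^{2} - 2z ≠ 0; add k_3 = y - z^{2} - 2z to the basis.

The other S-polynomials (S(h_1,k_3), S(h_2,k_3)) all reduce to 0 modulo the current basis, so we have a Gröbner basis.
Inter-reduce: drop elements whose leading term is divisible by another's, tail-reduce, and make monic.
Reduced Gröbner basis: {xz - 2z^{2} + 2z - 1, y - z^{2} - 2z}.

These differ, so the ideals are not equal.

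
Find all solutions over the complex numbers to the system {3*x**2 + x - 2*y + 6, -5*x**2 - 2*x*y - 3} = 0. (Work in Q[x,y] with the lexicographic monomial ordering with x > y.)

Compute a lex Gröbner basis by Buchberger's algorithm.
f_1 = 3*x**2 + x - 2*y + 6, LT = x**2.
f_2 = -5*x**2 - 2*x*y - 3, LT = x**2.

S(f_1,f_2): lcm = x**2. S = -2/5*x*y + 1/3*x - 2/3*y + 7/5.
  reduce S modulo (f_1, f_2):
  remainder -2/5*x*y + 1/3*x - 2/3*y + 7/5 ≠ 0; add h_3 = -2/5*x*y + 1/3*x - 2/3*y + 7/5 to the basis.

S(f_1,h_3): lcm = x**2*y. S = 5/6*x**2 - 4/3*x*y + 7/2*x - 2/3*y**2 + 2*y.
  reduce S modulo (f_1, f_2, h_3):
  remainder 19/9*x - 2/3*y**2 + 43/9*y - 19/3 ≠ 0; add h_4 = 19/9*x - 2/3*y**2 + 43/9*y - 19/3 to the basis.

S(h_3,h_4): lcm = x*y. S = -5/6*x + 6/19*y**3 - 43/19*y**2 + 14/3*y - 7/2.
  reduce S modulo (f_1, f_2, h_3, h_4):
  remainder 6/19*y**3 - 48/19*y**2 + 249/38*y - 6 ≠ 0; add h_5 = 6/19*y**3 - 48/19*y**2 + 249/38*y - 6 to the basis.

The other S-polynomials (S(f_2,h_3), S(f_1,h_4), S(f_2,h_4), S(f_1,h_5), S(f_2,h_5), S(h_3,h_5), S(h_4,h_5)) all reduce to 0 modulo the current basis, so we have a Gröbner basis.
Inter-reduce: drop elements whose leading term is divisible by another's, tail-reduce, and make monic.
Reduced Gröbner basis: {x - 6/19*y**2 + 43/19*y - 3, y**3 - 8*y**2 + 83/4*y - 19}.

Since the basis is lex-ordered, y**3 - 8*y**2 + 83/4*y - 19 is univariate in y. Its roots are {4, 2 - sqrt(3)*I/2, 2 + sqrt(3)*I/2}. Back-substituting each root into the other basis elements fixes the other coordinates.
  y = 4: the earlier basis element becomes x + 1 = 0, giving x = -1 — point (-1, 4).
  y = 2 - sqrt(3)*I/2: the earlier basis element becomes x + 1/2 - sqrt(3)*I/2 = 0, giving x = -1/2 + sqrt(3)*I/2 — point (-1/2 + sqrt(3)*I/2, 2 - sqrt(3)*I/2).
  y = 2 + sqrt(3)*I/2: the earlier basis element becomes x + 1/2 + sqrt(3)*I/2 = 0, giving x = -1/2 - sqrt(3)*I/2 — point (-1/2 - sqrt(3)*I/2, 2 + sqrt(3)*I/2).
This is the nonlinear analogue of row-reducing a linear system.

{(-1, 4), (-1/2 + sqrt(3)*I/2, 2 - sqrt(3)*I/2), (-1/2 - sqrt(3)*I/2, 2 + sqrt(3)*I/2)}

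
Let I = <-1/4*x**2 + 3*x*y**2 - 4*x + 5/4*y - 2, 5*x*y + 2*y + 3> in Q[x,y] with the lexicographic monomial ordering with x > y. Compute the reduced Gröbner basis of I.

f_1 = -1/4*x**2 + 3*x*y**2 - 4*x + 5/4*y - 2, LT = x**2.
f_2 = 5*x*y + 2*y + 3, LT = x*y.

S(f_1,f_2): lcm = x**2*y. S = -12*x*y**3 + 78/5*x*y - 3/5*x - 5*y**2 + 8*y.
  leading term x*y**3: subtract (-12/5*y**2)·f_2 from -12*x*y**3 + 78/5*x*y - 3/5*x - 5*y**2 + 8*y → 78/5*x*y - 3/5*x + 24/5*y**3 + 11/5*y**2 + 8*y
  leading term x*y: subtract (78/25)·f_2 from 78/5*x*y - 3/5*x + 24/5*y**3 + 11/5*y**2 + 8*y → -3/5*x + 24/5*y**3 + 11/5*y**2 + 44/25*y - 234/25
  leading term x: no divisor's leading term divides it; move -3/5*x to the remainder.
  leading term y**3: no divisor's leading term divides it; move 24/5*y**3 to the remainder.
  leading term y**2: no divisor's leading term divides it; move 11/5*y**2 to the remainder.
  leading term y: no divisor's leading term divides it; move 44/25*y to the remainder.
  leading term 1: no divisor's leading term divides it; move -234/25 to the remainder.
  remainder -3/5*x + 24/5*y**3 + 11/5*y**2 + 44/25*y - 234/25 ≠ 0; add g_3 = -3/5*x + 24/5*y**3 + 11/5*y**2 + 44/25*y - 234/25 to the basis.

S(f_1,g_3): lcm = x**2. S = 8*x*y**3 - 25/3*x*y**2 + 44/15*x*y + 2/5*x - 5*y + 8.
  leading term x*y**3: subtract (8/5*y**2)·f_2 from 8*x*y**3 - 25/3*x*y**2 + 44/15*x*y + 2/5*x - 5*y + 8 → -25/3*x*y**2 + 44/15*x*y + 2/5*x - 16/5*y**3 - 24/5*y**2 - 5*y + 8
  leading term x*y**2: subtract (-5/3*y)·f_2 from -25/3*x*y**2 + 44/15*x*y + 2/5*x - 16/5*y**3 - 24/5*y**2 - 5*y + 8 → 44/15*x*y + 2/5*x - 16/5*y**3 - 22/15*y**2 + 8
  leading term x*y: subtract (44/75)·f_2 from 44/15*x*y + 2/5*x - 16/5*y**3 - 22/15*y**2 + 8 → 2/5*x - 16/5*y**3 - 22/15*y**2 - 88/75*y + 156/25
  leading term x: subtract (-2/3)·g_3 from 2/5*x - 16/5*y**3 - 22/15*y**2 - 88/75*y + 156/25 → 0
  remainder 0.

S(f_2,g_3): lcm = x*y. S = 8*y**4 + 11/3*y**3 + 44/15*y**2 - 76/5*y + 3/5.
  leading term y**4: no divisor's leading term divides it; move 8*y**4 to the remainder.
  leading term y**3: no divisor's leading term divides it; move 11/3*y**3 to the remainder.
  leading term y**2: no divisor's leading term divides it; move 44/15*y**2 to the remainder.
  leading term y: no divisor's leading term divides it; move -76/5*y to the remainder.
  leading term 1: no divisor's leading term divides it; move 3/5 to the remainder.
  remainder 8*y**4 + 11/3*y**3 + 44/15*y**2 - 76/5*y + 3/5 ≠ 0; add g_4 = 8*y**4 + 11/3*y**3 + 44/15*y**2 - 76/5*y + 3/5 to the basis.

S(f_1,g_4): leading monomials are coprime, so the S-polynomial reduces to 0 (Buchberger's first criterion).
S(f_2,g_4): lcm = x*y**4. S = -11/24*x*y**3 - 11/30*x*y**2 + 19/10*x*y - 3/40*x + 2/5*y**4 + 3/5*y**3.
  leading term x*y**3: subtract (-11/120*y**2)·f_2 from -11/24*x*y**3 - 11/30*x*y**2 + 19/10*x*y - 3/40*x + 2/5*y**4 + 3/5*y**3 → -11/30*x*y**2 + 19/10*x*y - 3/40*x + 2/5*y**4 + 47/60*y**3 + 11/40*y**2
  leading term x*y**2: subtract (-11/150*y)·f_2 from -11/30*x*y**2 + 19/10*x*y - 3/40*x + 2/5*y**4 + 47/60*y**3 + 11/40*y**2 → 19/10*x*y - 3/40*x + 2/5*y**4 + 47/60*y**3 + 253/600*y**2 + 11/50*y
  leading term x*y: subtract (19/50)·f_2 from 19/10*x*y - 3/40*x + 2/5*y**4 + 47/60*y**3 + 253/600*y**2 + 11/50*y → -3/40*x + 2/5*y**4 + 47/60*y**3 + 253/600*y**2 - 27/50*y - 57/50
  leading term x: subtract (1/8)·g_3 from -3/40*x + 2/5*y**4 + 47/60*y**3 + 253/600*y**2 - 27/50*y - 57/50 → 2/5*y**4 + 11/60*y**3 + 11/75*y**2 - 19/25*y + 3/100
  leading term y**4: subtract (1/20)·g_4 from 2/5*y**4 + 11/60*y**3 + 11/75*y**2 - 19/25*y + 3/100 → 0
  remainder 0.

S(g_3,g_4): leading monomials are coprime, so the S-polynomial reduces to 0 (Buchberger's first criterion).
Every S-polynomial of the final basis reduces to 0, so we have a Gröbner basis.
Inter-reduce: drop elements whose leading term is divisible by another's, tail-reduce, and make monic.

G = {x - 8*y**3 - 11/3*y**2 - 44/15*y + 78/5, y**4 + 11/24*y**3 + 11/30*y**2 - 19/10*y + 3/40}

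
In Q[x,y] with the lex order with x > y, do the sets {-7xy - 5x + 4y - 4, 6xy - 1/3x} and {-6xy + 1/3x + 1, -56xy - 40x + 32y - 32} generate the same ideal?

No, the ideals differ.

For a fixed monomial order, each ideal has a unique reduced Gröbner basis; comparing bases decides equality.
Buchberger on the first generating set:
f_1 = -7xy - 5x + 4y - 4, LT = xy.
f_2 = 6xy - 1/3x, LT = xy.

S(f_1,f_2): lcm = xy. S = 97/126x - 4/7y + 4/7.
  leading term x: no divisor's leading term divides it; move 97/126x to the remainder.
  leading term y: no divisor's leading term divides it; move -4/7y to the remainder.
  leading term 1: no divisor's leading term divides it; move 4/7 to the remainder.
  remainder 97/126x - 4/7y + 4/7 ≠ 0; add g_3 = 97/126x - 4/7y + 4/7 to the basis.

S(f_1,g_3): lcm = xy. S = 5/7x + 72/97y^2 - 892/679y + 4/7.
  leading term x: subtract (90/97)·g_3 from 5/7x + 72/97y^2 - 892/679y + 4/7 → 72/97y^2 - 76/97y + 4/97
  leading term y^2: no divisor's leading term divides it; move 72/97y^2 to the remainder.
  leading term y: no divisor's leading term divides it; move -76/97y to the remainder.
  leading term 1: no divisor's leading term divides it; move 4/97 to the remainder.
  remainder 72/97y^2 - 76/97y + 4/97 ≠ 0; add g_4 = 72/97y^2 - 76/97y + 4/97 to the basis.

S(f_2,g_3): lcm = xy. S = -1/18x + 72/97y^2 - 72/97y.
  leading term x: subtract (-7/97)·g_3 from -1/18x + 72/97y^2 - 72/97y → 72/97y^2 - 76/97y + 4/97
  leading term y^2: subtract (1)·g_4 from 72/97y^2 - 76/97y + 4/97 → 0
  remainder 0.

S(f_1,g_4): lcm = xy^2. S = 223/126xy - 1/18x - 4/7y^2 + 4/7y.
  leading term xy: subtract (-223/882)·f_1 from 223/126xy - 1/18x - 4/7y^2 + 4/7y → -194/147x - 4/7y^2 + 698/441y - 446/441
  leading term x: subtract (-12/7)·g_3 from -194/147x - 4/7y^2 + 698/441y - 446/441 → -4/7y^2 + 38/63y - 2/63
  leading term y^2: subtract (-97/126)·g_4 from -4/7y^2 + 38/63y - 2/63 → 0
  remainder 0.

S(f_2,g_4): lcm = xy^2. S = xy - 1/18x.
  leading term xy: subtract (-1/7)·f_1 from xy - 1/18x → -97/126x + 4/7y - 4/7
  leading term x: subtract (-1)·g_3 from -97/126x + 4/7y - 4/7 → 0
  remainder 0.

S(g_3,g_4): leading monomials are coprime, so the S-polynomial reduces to 0 (Buchberger's first criterion).
Every S-polynomial of the final basis reduces to 0, so we have a Gröbner basis.
Inter-reduce: drop elements whose leading term is divisible by another's, tail-reduce, and make monic.
Reduced Gröbner basis: {x - 72/97y + 72/97, y^2 - 19/18y + 1/18}.

Buchberger on the second generating set:
h_1 = -6xy + 1/3x + 1, LT = xy.
h_2 = -56xy - 40x + 32y - 32, LT = xy.

S(h_1,h_2): lcm = xy. S = -97/126x + 4/7y - 31/42.
  leading term x: no divisor's leading term divides it; move -97/126x to the remainder.
  leading term y: no divisor's leading term divides it; move 4/7y to the remainder.
  leading term 1: no divisor's leading term divides it; move -31/42 to the remainder.
  remainder -97/126x + 4/7y - 31/42 ≠ 0; add k_3 = -97/126x + 4/7y - 31/42 to the basis.

S(h_1,k_3): lcm = xy. S = -1/18x + 72/97y^2 - 93/97y - 1/6.
  leading term x: subtract (7/97)·k_3 from -1/18x + 72/97y^2 - 93/97y - 1/6 → 72/97y^2 - y - 11/97
  leading term y^2: no divisor's leading term divides it; move 72/97y^2 to the remainder.
  leading term y: no divisor's leading term divides it; move -y to the remainder.
  leading term 1: no divisor's leading term divides it; move -11/97 to the remainder.
  remainder 72/97y^2 - y - 11/97 ≠ 0; add k_4 = 72/97y^2 - y - 11/97 to the basis.

S(h_2,k_3): lcm = xy. S = 5/7x + 72/97y^2 - 1039/679y + 4/7.
  leading term x: subtract (-90/97)·k_3 from 5/7x + 72/97y^2 - 1039/679y + 4/7 → 72/97y^2 - y - 11/97
  leading term y^2: subtract (1)·k_4 from 72/97y^2 - y - 11/97 → 0
  remainder 0.

S(h_1,k_4): lcm = xy^2. S = 31/24xy + 11/72x - 1/6y.
  leading term xy: subtract (-31/144)·h_1 from 31/24xy + 11/72x - 1/6y → 97/432x - 1/6y + 31/144
  leading term x: subtract (-7/24)·k_3 from 97/432x - 1/6y + 31/144 → 0
  remainder 0.

S(h_2,k_4): lcm = xy^2. S = 1039/504xy + 11/72x - 4/7y^2 + 4/7y.
  leading term xy: subtract (-1039/3024)·h_1 from 1039/504xy + 11/72x - 4/7y^2 + 4/7y → 2425/9072x - 4/7y^2 + 4/7y + 1039/3024
  leading term x: subtract (-25/72)·k_3 from 2425/9072x - 4/7y^2 + 4/7y + 1039/3024 → -4/7y^2 + 97/126y + 11/126
  leading term y^2: subtract (-97/126)·k_4 from -4/7y^2 + 97/126y + 11/126 → 0
  remainder 0.

S(k_3,k_4): leading monomials are coprime, so the S-polynomial reduces to 0 (Buchberger's first criterion).
Every S-polynomial of the final basis reduces to 0, so we have a Gröbner basis.
Inter-reduce: drop elements whose leading term is divisible by another's, tail-reduce, and make monic.
Reduced Gröbner basis: {x - 72/97y + 93/97, y^2 - 97/72y - 11/72}.

These differ, so the ideals are not equal.
The choice of monomial ordering does not affect the verdict — as long as both bases are computed under the same ordering, their equality decides ideal equality.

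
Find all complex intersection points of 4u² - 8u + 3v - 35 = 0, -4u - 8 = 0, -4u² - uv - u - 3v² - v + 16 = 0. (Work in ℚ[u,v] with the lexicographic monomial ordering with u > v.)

{(-2, 1)}

Compute a lex Gröbner basis by Buchberger's algorithm.
f_1 = 4u² - 8u + 3v - 35, LT = u².
f_2 = -4u - 8, LT = u.
f_3 = -4u² - uv - u - 3v² - v + 16, LT = u².

S(f_1,f_2): lcm = u². S = -4u + ¾v - 35/4.
  leading term u: subtract (1)·f_2 from -4u + ¾v - 35/4 → ¾v - ¾
  leading term v: no divisor's leading term divides it; move ¾v to the remainder.
  leading term 1: no divisor's leading term divides it; move -¾ to the remainder.
  remainder ¾v - ¾ ≠ 0; add h_4 = ¾v - ¾ to the basis.

The other S-polynomials (S(f_1,f_3), S(f_2,f_3), S(f_1,h_4), S(f_2,h_4), S(f_3,h_4)) all reduce to 0 modulo the current basis, so we have a Gröbner basis.
Inter-reduce: drop elements whose leading term is divisible by another's, tail-reduce, and make monic.
Reduced Gröbner basis: {u + 2, v - 1}.

Elimination: the polynomial v - 1 lies in the elimination ideal for v, so v ∈ {1}. For each such v, the remaining basis elements (now univariate) give the rest of the solution.
  v = 1: the earlier basis element becomes u + 2 = 0, giving u = -2 — point (-2, 1).
Zero-dimensionality of the ideal guarantees finitely many solutions over ℂ.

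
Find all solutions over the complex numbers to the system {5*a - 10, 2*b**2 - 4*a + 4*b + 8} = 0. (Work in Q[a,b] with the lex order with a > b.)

Compute a lex Gröbner basis by Buchberger's algorithm.
f_1 = 5*a - 10, LT = a.
f_2 = -4*a + 2*b**2 + 4*b + 8, LT = a.

S(f_1,f_2): lcm = a. S = 1/2*b**2 + b.
  leading term b**2: no divisor's leading term divides it; move 1/2*b**2 to the remainder.
  leading term b: no divisor's leading term divides it; move b to the remainder.
  remainder 1/2*b**2 + b ≠ 0; add h_3 = 1/2*b**2 + b to the basis.

The other S-polynomials (S(f_1,h_3), S(f_2,h_3)) all reduce to 0 modulo the current basis, so we have a Gröbner basis.
Inter-reduce: drop elements whose leading term is divisible by another's, tail-reduce, and make monic.
Reduced Gröbner basis: {a - 2, b**2 + 2*b}.

The lex basis is triangular: the last element involves only b. Solving b**2 + 2*b = 0 gives b ∈ {-2, 0}; substituting each value into the earlier elements determines the remaining variables.
  b = -2: the earlier basis element becomes a - 2 = 0, giving a = 2 — point (2, -2).
  b = 0: the earlier basis element becomes a - 2 = 0, giving a = 2 — point (2, 0).

{(2, -2), (2, 0)}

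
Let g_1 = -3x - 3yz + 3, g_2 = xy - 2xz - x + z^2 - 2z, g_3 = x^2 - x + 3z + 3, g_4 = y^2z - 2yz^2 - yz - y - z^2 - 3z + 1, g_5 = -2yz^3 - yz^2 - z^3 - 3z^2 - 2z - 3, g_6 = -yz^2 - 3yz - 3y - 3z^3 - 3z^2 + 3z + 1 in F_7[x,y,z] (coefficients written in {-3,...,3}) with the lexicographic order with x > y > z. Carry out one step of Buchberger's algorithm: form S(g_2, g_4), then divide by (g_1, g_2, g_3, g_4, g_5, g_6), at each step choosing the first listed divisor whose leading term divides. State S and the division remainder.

S(g_2, g_4) = xy + xz^2 + 3xz - x + yz^3 - 2yz^2; remainder on division = 0.

lcm(LM(g_2), LM(g_4)) = xy^2z.
S = (lcm/LT(g_2))·g_2 − (lcm/LT(g_4))·g_4 = xy + xz^2 + 3xz - x + yz^3 - 2yz^2.
Reduce S modulo (g_1, g_2, g_3, g_4, g_5, g_6) in that order:
  leading term xy: subtract (2y)·g_1 from xy + xz^2 + 3xz - x + yz^3 - 2yz^2 → xz^2 + 3xz - x - y^2z + yz^3 - 2yz^2 + y
  leading term xz^2: subtract (2z^2)·g_1 from xz^2 + 3xz - x - y^2z + yz^3 - 2yz^2 + y → 3xz - x - y^2z - 2yz^2 + y + z^2
  leading term xz: subtract (-z)·g_1 from 3xz - x - y^2z - 2yz^2 + y + z^2 → -x - y^2z + 2yz^2 + y + z^2 + 3z
  leading term x: subtract (-2)·g_1 from -x - y^2z + 2yz^2 + y + z^2 + 3z → -y^2z + 2yz^2 + yz + y + z^2 + 3z - 1
  leading term y^2z: subtract (-1)·g_4 from -y^2z + 2yz^2 + yz + y + z^2 + 3z - 1 → 0
The remainder is 0, so this S-polynomial contributes no new basis element.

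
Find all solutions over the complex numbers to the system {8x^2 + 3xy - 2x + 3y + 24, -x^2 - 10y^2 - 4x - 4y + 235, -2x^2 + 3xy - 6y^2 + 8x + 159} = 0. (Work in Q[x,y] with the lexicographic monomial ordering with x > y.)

{(1, -5)}

Compute a lex Gröbner basis by Buchberger's algorithm.
f_1 = 8x^2 + 3xy - 2x + 3y + 24, LT = x^2.
f_2 = -x^2 - 4x - 10y^2 - 4y + 235, LT = x^2.
f_3 = -2x^2 + 3xy + 8x - 6y^2 + 159, LT = x^2.

S(f_1,f_2): lcm = x^2. S = 3/8xy - 17/4x - 10y^2 - 29/8y + 238.
  reduce S modulo (f_1, f_2, f_3):
  remainder 3/8xy - 17/4x - 10y^2 - 29/8y + 238 ≠ 0; add h_4 = 3/8xy - 17/4x - 10y^2 - 29/8y + 238 to the basis.

S(f_1,f_3): lcm = x^2. S = 15/8xy + 15/4x - 3y^2 + 3/8y + 165/2.
  reduce S modulo (f_1, f_2, f_3, h_4):
  remainder 25x + 47y^2 + 37/2y - 2215/2 ≠ 0; add h_5 = 25x + 47y^2 + 37/2y - 2215/2 to the basis.

S(f_1,h_4): lcm = x^2y. S = 34/3x^2 + 649/24xy^2 + 113/12xy - 1904/3x + 3/8y^2 + 3y.
  reduce S modulo (f_1, f_2, f_3, h_4, h_5):
  remainder 6490/9y^3 + 702002/225y^2 - 407431/25y - 1040213/15 ≠ 0; add h_6 = 6490/9y^3 + 702002/225y^2 - 407431/25y - 1040213/15 to the basis.

S(f_3,h_4): lcm = x^2y. S = 34/3x^2 + 151/6xy^2 + 17/3xy - 1904/3x + 3y^3 - 159/2y.
  reduce S modulo (f_1, f_2, f_3, h_4, h_5, h_6):
  remainder 8250969/162250y^2 + 1078281/81125y - 39098283/32450 ≠ 0; add h_7 = 8250969/162250y^2 + 1078281/81125y - 39098283/32450 to the basis.

S(f_1,h_5): lcm = x^2. S = -47/25xy^2 - 73/200xy + 881/20x + 3/8y + 3.
  reduce S modulo (f_1, f_2, f_3, h_4, h_5, h_6, h_7):
  remainder 2764491/11001292y + 13822455/11001292 ≠ 0; add h_8 = 2764491/11001292y + 13822455/11001292 to the basis.

The other S-polynomials (S(f_2,f_3), S(f_2,h_4), S(f_2,h_5), S(f_3,h_5), S(h_4,h_5), S(f_1,h_6), S(f_2,h_6), S(f_3,h_6), S(h_4,h_6), S(h_5,h_6), S(f_1,h_7), S(f_2,h_7), S(f_3,h_7), S(h_4,h_7), S(h_5,h_7), S(h_6,h_7), S(f_1,h_8), S(f_2,h_8), S(f_3,h_8), S(h_4,h_8), S(h_5,h_8), S(h_6,h_8), S(h_7,h_8)) all reduce to 0 modulo the current basis, so we have a Gröbner basis.
Inter-reduce: drop elements whose leading term is divisible by another's, tail-reduce, and make monic.
Reduced Gröbner basis: {x - 1, y + 5}.

A lex Gröbner basis eliminates variables successively. Here y + 5 depends only on y, with roots {-5}; lifting each root through the earlier basis elements recovers the full solutions.
  y = -5: the earlier basis element becomes x - 1 = 0, giving x = 1 — point (1, -5).
Zero-dimensionality of the ideal guarantees finitely many solutions over ℂ.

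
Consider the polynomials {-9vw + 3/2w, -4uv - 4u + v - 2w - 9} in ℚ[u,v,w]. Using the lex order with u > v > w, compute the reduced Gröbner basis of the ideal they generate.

G = {uv + u - ¼v + ½w + 9/4, uw + 3/7w² + 53/28w, vw - ⅙w}

f_1 = -9vw + 3/2w, LT = vw.
f_2 = -4uv - 4u + v - 2w - 9, LT = uv.

S(f_1,f_2): lcm = uvw. S = -7/6uw + ¼vw - ½w² - 9/4w.
  leading term uw: no divisor's leading term divides it; move -7/6uw to the remainder.
  leading term vw: subtract (-1/36)·f_1 from ¼vw - ½w² - 9/4w → -½w² - 53/24w
  leading term w²: no divisor's leading term divides it; move -½w² to the remainder.
  leading term w: no divisor's leading term divides it; move -53/24w to the remainder.
  remainder -7/6uw - ½w² - 53/24w ≠ 0; add g_3 = -7/6uw - ½w² - 53/24w to the basis.

The other S-polynomials (S(f_1,g_3), S(f_2,g_3)) all reduce to 0 modulo the current basis, so we have a Gröbner basis.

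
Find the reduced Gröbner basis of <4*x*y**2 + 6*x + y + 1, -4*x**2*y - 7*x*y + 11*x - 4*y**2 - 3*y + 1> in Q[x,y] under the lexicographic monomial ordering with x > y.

G = {x + 16/15*y**5 + 12/5*y**4 + 31/15*y**3 + 17/6*y**2 + 83/30*y + 2/3, y**6 + 3/4*y**5 + 37/16*y**4 + 41/16*y**3 + 53/32*y**2 + 17/8*y + 15/32}

f_1 = 4*x*y**2 + 6*x + y + 1, LT = x*y**2.
f_2 = -4*x**2*y - 7*x*y + 11*x - 4*y**2 - 3*y + 1, LT = x**2*y.

S(f_1,f_2): lcm = x**2*y**2. S = 3/2*x**2 - 7/4*x*y**2 + 3*x*y + 1/4*x - y**3 - 3/4*y**2 + 1/4*y.
  leading term x**2: no divisor's leading term divides it; move 3/2*x**2 to the remainder.
  leading term x*y**2: subtract (-7/16)·f_1 from -7/4*x*y**2 + 3*x*y + 1/4*x - y**3 - 3/4*y**2 + 1/4*y → 3*x*y + 23/8*x - y**3 - 3/4*y**2 + 11/16*y + 7/16
  leading term x*y: no divisor's leading term divides it; move 3*x*y to the remainder.
  leading term x: no divisor's leading term divides it; move 23/8*x to the remainder.
  leading term y**3: no divisor's leading term divides it; move -y**3 to the remainder.
  leading term y**2: no divisor's leading term divides it; move -3/4*y**2 to the remainder.
  leading term y: no divisor's leading term divides it; move 11/16*y to the remainder.
  leading term 1: no divisor's leading term divides it; move 7/16 to the remainder.
  remainder 3/2*x**2 + 3*x*y + 23/8*x - y**3 - 3/4*y**2 + 11/16*y + 7/16 ≠ 0; add g_3 = 3/2*x**2 + 3*x*y + 23/8*x - y**3 - 3/4*y**2 + 11/16*y + 7/16 to the basis.

S(f_1,g_3): lcm = x**2*y**2. S = 3/2*x**2 - 2*x*y**3 - 23/12*x*y**2 + 1/4*x*y + 1/4*x + 2/3*y**5 + 1/2*y**4 - 11/24*y**3 - 7/24*y**2.
  leading term x**2: subtract (1)·g_3 from 3/2*x**2 - 2*x*y**3 - 23/12*x*y**2 + 1/4*x*y + 1/4*x + 2/3*y**5 + 1/2*y**4 - 11/24*y**3 - 7/24*y**2 → -2*x*y**3 - 23/12*x*y**2 - 11/4*x*y - 21/8*x + 2/3*y**5 + 1/2*y**4 + 13/24*y**3 + 11/24*y**2 - 11/16*y - 7/16
  leading term x*y**3: subtract (-1/2*y)·f_1 from -2*x*y**3 - 23/12*x*y**2 - 11/4*x*y - 21/8*x + 2/3*y**5 + 1/2*y**4 + 13/24*y**3 + 11/24*y**2 - 11/16*y - 7/16 → -23/12*x*y**2 + 1/4*x*y - 21/8*x + 2/3*y**5 + 1/2*y**4 + 13/24*y**3 + 23/24*y**2 - 3/16*y - 7/16
  leading term x*y**2: subtract (-23/48)·f_1 from -23/12*x*y**2 + 1/4*x*y - 21/8*x + 2/3*y**5 + 1/2*y**4 + 13/24*y**3 + 23/24*y**2 - 3/16*y - 7/16 → 1/4*x*y + 1/4*x + 2/3*y**5 + 1/2*y**4 + 13/24*y**3 + 23/24*y**2 + 7/24*y + 1/24
  leading term x*y: no divisor's leading term divides it; move 1/4*x*y to the remainder.
  leading term x: no divisor's leading term divides it; move 1/4*x to the remainder.
  leading term y**5: no divisor's leading term divides it; move 2/3*y**5 to the remainder.
  leading term y**4: no divisor's leading term divides it; move 1/2*y**4 to the remainder.
  leading term y**3: no divisor's leading term divides it; move 13/24*y**3 to the remainder.
  leading term y**2: no divisor's leading term divides it; move 23/24*y**2 to the remainder.
  leading term y: no divisor's leading term divides it; move 7/24*y to the remainder.
  leading term 1: no divisor's leading term divides it; move 1/24 to the remainder.
  remainder 1/4*x*y + 1/4*x + 2/3*y**5 + 1/2*y**4 + 13/24*y**3 + 23/24*y**2 + 7/24*y + 1/24 ≠ 0; add g_4 = 1/4*x*y + 1/4*x + 2/3*y**5 + 1/2*y**4 + 13/24*y**3 + 23/24*y**2 + 7/24*y + 1/24 to the basis.

S(f_2,g_3): lcm = x**2*y. S = -2*x*y**2 - 1/6*x*y - 11/4*x + 2/3*y**4 + 1/2*y**3 + 13/24*y**2 + 11/24*y - 1/4.
  leading term x*y**2: subtract (-1/2)·f_1 from -2*x*y**2 - 1/6*x*y - 11/4*x + 2/3*y**4 + 1/2*y**3 + 13/24*y**2 + 11/24*y - 1/4 → -1/6*x*y + 1/4*x + 2/3*y**4 + 1/2*y**3 + 13/24*y**2 + 23/24*y + 1/4
  leading term x*y: subtract (-2/3)·g_4 from -1/6*x*y + 1/4*x + 2/3*y**4 + 1/2*y**3 + 13/24*y**2 + 23/24*y + 1/4 → 5/12*x + 4/9*y**5 + y**4 + 31/36*y**3 + 85/72*y**2 + 83/72*y + 5/18
  leading term x: no divisor's leading term divides it; move 5/12*x to the remainder.
  leading term y**5: no divisor's leading term divides it; move 4/9*y**5 to the remainder.
  leading term y**4: no divisor's leading term divides it; move y**4 to the remainder.
  leading term y**3: no divisor's leading term divides it; move 31/36*y**3 to the remainder.
  leading term y**2: no divisor's leading term divides it; move 85/72*y**2 to the remainder.
  leading term y: no divisor's leading term divides it; move 83/72*y to the remainder.
  leading term 1: no divisor's leading term divides it; move 5/18 to the remainder.
  remainder 5/12*x + 4/9*y**5 + y**4 + 31/36*y**3 + 85/72*y**2 + 83/72*y + 5/18 ≠ 0; add g_5 = 5/12*x + 4/9*y**5 + y**4 + 31/36*y**3 + 85/72*y**2 + 83/72*y + 5/18 to the basis.

S(f_1,g_4): lcm = x*y**2. S = -x*y + 3/2*x - 8/3*y**6 - 2*y**5 - 13/6*y**4 - 23/6*y**3 - 7/6*y**2 + 1/12*y + 1/4.
  leading term x*y: subtract (-4)·g_4 from -x*y + 3/2*x - 8/3*y**6 - 2*y**5 - 13/6*y**4 - 23/6*y**3 - 7/6*y**2 + 1/12*y + 1/4 → 5/2*x - 8/3*y**6 + 2/3*y**5 - 1/6*y**4 - 5/3*y**3 + 8/3*y**2 + 5/4*y + 5/12
  leading term x: subtract (6)·g_5 from 5/2*x - 8/3*y**6 + 2/3*y**5 - 1/6*y**4 - 5/3*y**3 + 8/3*y**2 + 5/4*y + 5/12 → -8/3*y**6 - 2*y**5 - 37/6*y**4 - 41/6*y**3 - 53/12*y**2 - 17/3*y - 5/4
  leading term y**6: no divisor's leading term divides it; move -8/3*y**6 to the remainder.
  leading term y**5: no divisor's leading term divides it; move -2*y**5 to the remainder.
  leading term y**4: no divisor's leading term divides it; move -37/6*y**4 to the remainder.
  leading term y**3: no divisor's leading term divides it; move -41/6*y**3 to the remainder.
  leading term y**2: no divisor's leading term divides it; move -53/12*y**2 to the remainder.
  leading term y: no divisor's leading term divides it; move -17/3*y to the remainder.
  leading term 1: no divisor's leading term divides it; move -5/4 to the remainder.
  remainder -8/3*y**6 - 2*y**5 - 37/6*y**4 - 41/6*y**3 - 53/12*y**2 - 17/3*y - 5/4 ≠ 0; add g_6 = -8/3*y**6 - 2*y**5 - 37/6*y**4 - 41/6*y**3 - 53/12*y**2 - 17/3*y - 5/4 to the basis.

The other S-polynomials (S(f_2,g_4), S(g_3,g_4), S(f_1,g_5), S(f_2,g_5), S(g_3,g_5), S(g_4,g_5), S(f_1,g_6), S(f_2,g_6), S(g_3,g_6), S(g_4,g_6), S(g_5,g_6)) all reduce to 0 modulo the current basis, so we have a Gröbner basis.
Inter-reduce: drop elements whose leading term is divisible by another's, tail-reduce, and make monic.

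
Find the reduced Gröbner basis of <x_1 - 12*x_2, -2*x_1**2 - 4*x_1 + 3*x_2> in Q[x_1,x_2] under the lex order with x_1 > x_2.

G = {x_1 - 12*x_2, x_2**2 + 5/32*x_2}

f_1 = x_1 - 12*x_2, LT = x_1.
f_2 = -2*x_1**2 - 4*x_1 + 3*x_2, LT = x_1**2.

S(f_1,f_2): lcm = x_1**2. S = -12*x_1*x_2 - 2*x_1 + 3/2*x_2.
  reduce S modulo (f_1, f_2):
  remainder -144*x_2**2 - 45/2*x_2 ≠ 0; add g_3 = -144*x_2**2 - 45/2*x_2 to the basis.

The other S-polynomials (S(f_1,g_3), S(f_2,g_3)) all reduce to 0 modulo the current basis, so we have a Gröbner basis.
Inter-reduce: drop elements whose leading term is divisible by another's, tail-reduce, and make monic.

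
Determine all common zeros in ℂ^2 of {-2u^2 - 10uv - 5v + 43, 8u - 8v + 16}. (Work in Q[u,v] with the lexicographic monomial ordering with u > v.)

{(-3, -1), (11/12, 35/12)}

Compute a lex Gröbner basis by Buchberger's algorithm.
f_1 = -2u^2 - 10uv - 5v + 43, LT = u^2.
f_2 = 8u - 8v + 16, LT = u.

S(f_1,f_2): lcm = u^2. S = 6uv - 2u + 5/2v - 43/2.
  reduce S modulo (f_1, f_2):
  remainder 6v^2 - 23/2v - 35/2 ≠ 0; add h_3 = 6v^2 - 23/2v - 35/2 to the basis.

The other S-polynomials (S(f_1,h_3), S(f_2,h_3)) all reduce to 0 modulo the current basis, so we have a Gröbner basis.
Inter-reduce: drop elements whose leading term is divisible by another's, tail-reduce, and make monic.
Reduced Gröbner basis: {u - v + 2, v^2 - 23/12v - 35/12}.

The lex basis is triangular: the last element involves only v. Solving v^2 - 23/12v - 35/12 = 0 gives v ∈ {-1, 35/12}; substituting each value into the earlier elements determines the remaining variables.
  v = -1: the earlier basis element becomes u + 3 = 0, giving u = -3 — point (-3, -1).
  v = 35/12: the earlier basis element becomes u - 11/12 = 0, giving u = 11/12 — point (11/12, 35/12).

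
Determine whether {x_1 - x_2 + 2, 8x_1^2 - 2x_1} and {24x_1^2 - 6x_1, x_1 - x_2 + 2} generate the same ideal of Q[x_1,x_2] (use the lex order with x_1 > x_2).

For a fixed monomial order, each ideal has a unique reduced Gröbner basis; comparing bases decides equality.
Buchberger on the first generating set:
f_1 = x_1 - x_2 + 2, LT = x_1.
f_2 = 8x_1^2 - 2x_1, LT = x_1^2.

S(f_1,f_2): lcm = x_1^2. S = -x_1x_2 + 9/4x_1.
  leading term x_1x_2: subtract (-x_2)·f_1 from -x_1x_2 + 9/4x_1 → 9/4x_1 - x_2^2 + 2x_2
  leading term x_1: subtract (9/4)·f_1 from 9/4x_1 - x_2^2 + 2x_2 → -x_2^2 + 17/4x_2 - 9/2
  leading term x_2^2: no divisor's leading term divides it; move -x_2^2 to the remainder.
  leading term x_2: no divisor's leading term divides it; move 17/4x_2 to the remainder.
  leading term 1: no divisor's leading term divides it; move -9/2 to the remainder.
  remainder -x_2^2 + 17/4x_2 - 9/2 ≠ 0; add g_3 = -x_2^2 + 17/4x_2 - 9/2 to the basis.

S(f_1,g_3): leading monomials are coprime, so the S-polynomial reduces to 0 (Buchberger's first criterion).
S(f_2,g_3): leading monomials are coprime, so the S-polynomial reduces to 0 (Buchberger's first criterion).
Every S-polynomial of the final basis reduces to 0, so we have a Gröbner basis.
Inter-reduce: drop elements whose leading term is divisible by another's, tail-reduce, and make monic.
Reduced Gröbner basis: {x_1 - x_2 + 2, x_2^2 - 17/4x_2 + 9/2}.

Buchberger on the second generating set:
h_1 = 24x_1^2 - 6x_1, LT = x_1^2.
h_2 = x_1 - x_2 + 2, LT = x_1.

S(h_1,h_2): lcm = x_1^2. S = x_1x_2 - 9/4x_1.
  leading term x_1x_2: subtract (x_2)·h_2 from x_1x_2 - 9/4x_1 → -9/4x_1 + x_2^2 - 2x_2
  leading term x_1: subtract (-9/4)·h_2 from -9/4x_1 + x_2^2 - 2x_2 → x_2^2 - 17/4x_2 + 9/2
  leading term x_2^2: no divisor's leading term divides it; move x_2^2 to the remainder.
  leading term x_2: no divisor's leading term divides it; move -17/4x_2 to the remainder.
  leading term 1: no divisor's leading term divides it; move 9/2 to the remainder.
  remainder x_2^2 - 17/4x_2 + 9/2 ≠ 0; add k_3 = x_2^2 - 17/4x_2 + 9/2 to the basis.

S(h_1,k_3): leading monomials are coprime, so the S-polynomial reduces to 0 (Buchberger's first criterion).
S(h_2,k_3): leading monomials are coprime, so the S-polynomial reduces to 0 (Buchberger's first criterion).
Every S-polynomial of the final basis reduces to 0, so we have a Gröbner basis.
Inter-reduce: drop elements whose leading term is divisible by another's, tail-reduce, and make monic.
Reduced Gröbner basis: {x_1 - x_2 + 2, x_2^2 - 17/4x_2 + 9/2}.

The two bases agree; hence the ideals are identical.

Yes, the ideals are equal.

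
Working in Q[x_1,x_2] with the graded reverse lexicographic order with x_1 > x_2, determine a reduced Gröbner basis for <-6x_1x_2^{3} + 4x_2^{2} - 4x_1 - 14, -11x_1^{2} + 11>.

G = {x_2^{4} + \tfrac{7}{3}x_1x_2 - \tfrac{4}{9}x_2^{2} + \tfrac{4}{9}x_1 + \tfrac{2}{3}x_2 + \tfrac{14}{9}, x_1x_2^{2} - \tfrac{3}{2}x_2^{3} - \tfrac{7}{2}x_1 - 1, x_1^{2} - 1}

f_1 = -6x_1x_2^{3} + 4x_2^{2} - 4x_1 - 14, LT = x_1x_2^{3}.
f_2 = -11x_1^{2} + 11, LT = x_1^{2}.

S(f_1,f_2): lcm = x_1^{2}x_2^{3}. S = -\tfrac{2}{3}x_1x_2^{2} + x_2^{3} + \tfrac{2}{3}x_1^{2} + \tfrac{7}{3}x_1.
  leading term x_1x_2^{2}: no divisor's leading term divides it; move -\tfrac{2}{3}x_1x_2^{2} to the remainder.
  leading term x_2^{3}: no divisor's leading term divides it; move x_2^{3} to the remainder.
  leading term x_1^{2}: subtract (-\tfrac{2}{33})·f_2 from \tfrac{2}{3}x_1^{2} + \tfrac{7}{3}x_1 → \tfrac{7}{3}x_1 + \tfrac{2}{3}
  leading term x_1: no divisor's leading term divides it; move \tfrac{7}{3}x_1 to the remainder.
  leading term 1: no divisor's leading term divides it; move \tfrac{2}{3} to the remainder.
  remainder -\tfrac{2}{3}x_1x_2^{2} + x_2^{3} + \tfrac{7}{3}x_1 + \tfrac{2}{3} ≠ 0; add g_3 = -\tfrac{2}{3}x_1x_2^{2} + x_2^{3} + \tfrac{7}{3}x_1 + \tfrac{2}{3} to the basis.

S(f_1,g_3): lcm = x_1x_2^{3}. S = \tfrac{3}{2}x_2^{4} + \tfrac{7}{2}x_1x_2 - \tfrac{2}{3}x_2^{2} + \tfrac{2}{3}x_1 + x_2 + \tfrac{7}{3}.
  leading term x_2^{4}: no divisor's leading term divides it; move \tfrac{3}{2}x_2^{4} to the remainder.
  leading term x_1x_2: no divisor's leading term divides it; move \tfrac{7}{2}x_1x_2 to the remainder.
  leading term x_2^{2}: no divisor's leading term divides it; move -\tfrac{2}{3}x_2^{2} to the remainder.
  leading term x_1: no divisor's leading term divides it; move \tfrac{2}{3}x_1 to the remainder.
  leading term x_2: no divisor's leading term divides it; move x_2 to the remainder.
  leading term 1: no divisor's leading term divides it; move \tfrac{7}{3} to the remainder.
  remainder \tfrac{3}{2}x_2^{4} + \tfrac{7}{2}x_1x_2 - \tfrac{2}{3}x_2^{2} + \tfrac{2}{3}x_1 + x_2 + \tfrac{7}{3} ≠ 0; add g_4 = \tfrac{3}{2}x_2^{4} + \tfrac{7}{2}x_1x_2 - \tfrac{2}{3}x_2^{2} + \tfrac{2}{3}x_1 + x_2 + \tfrac{7}{3} to the basis.

S(f_2,g_3): lcm = x_1^{2}x_2^{2}. S = \tfrac{3}{2}x_1x_2^{3} + \tfrac{7}{2}x_1^{2} - x_2^{2} + x_1.
  leading term x_1x_2^{3}: subtract (-\tfrac{1}{4})·f_1 from \tfrac{3}{2}x_1x_2^{3} + \tfrac{7}{2}x_1^{2} - x_2^{2} + x_1 → \tfrac{7}{2}x_1^{2} - \tfrac{7}{2}
  leading term x_1^{2}: subtract (-\tfrac{7}{22})·f_2 from \tfrac{7}{2}x_1^{2} - \tfrac{7}{2} → 0
  remainder 0.

S(f_1,g_4): lcm = x_1x_2^{4}. S = -\tfrac{7}{3}x_1^{2}x_2 + \tfrac{4}{9}x_1x_2^{2} - \tfrac{2}{3}x_2^{3} - \tfrac{4}{9}x_1^{2} - \tfrac{14}{9}x_1 + \tfrac{7}{3}x_2.
  leading term x_1^{2}x_2: subtract (\tfrac{7}{33}x_2)·f_2 from -\tfrac{7}{3}x_1^{2}x_2 + \tfrac{4}{9}x_1x_2^{2} - \tfrac{2}{3}x_2^{3} - \tfrac{4}{9}x_1^{2} - \tfrac{14}{9}x_1 + \tfrac{7}{3}x_2 → \tfrac{4}{9}x_1x_2^{2} - \tfrac{2}{3}x_2^{3} - \tfrac{4}{9}x_1^{2} - \tfrac{14}{9}x_1
  leading term x_1x_2^{2}: subtract (-\tfrac{2}{3})·g_3 from \tfrac{4}{9}x_1x_2^{2} - \tfrac{2}{3}x_2^{3} - \tfrac{4}{9}x_1^{2} - \tfrac{14}{9}x_1 → -\tfrac{4}{9}x_1^{2} + \tfrac{4}{9}
  leading term x_1^{2}: subtract (\tfrac{4}{99})·f_2 from -\tfrac{4}{9}x_1^{2} + \tfrac{4}{9} → 0
  remainder 0.

S(f_2,g_4): leading monomials are coprime, so the S-polynomial reduces to 0 (Buchberger's first criterion).
S(g_3,g_4): lcm = x_1x_2^{4}. S = -\tfrac{3}{2}x_2^{5} - \tfrac{7}{3}x_1^{2}x_2 - \tfrac{55}{18}x_1x_2^{2} - \tfrac{4}{9}x_1^{2} - \tfrac{2}{3}x_1x_2 - x_2^{2} - \tfrac{14}{9}x_1.
  leading term x_2^{5}: subtract (-x_2)·g_4 from -\tfrac{3}{2}x_2^{5} - \tfrac{7}{3}x_1^{2}x_2 - \tfrac{55}{18}x_1x_2^{2} - \tfrac{4}{9}x_1^{2} - \tfrac{2}{3}x_1x_2 - x_2^{2} - \tfrac{14}{9}x_1 → -\tfrac{7}{3}x_1^{2}x_2 + \tfrac{4}{9}x_1x_2^{2} - \tfrac{2}{3}x_2^{3} - \tfrac{4}{9}x_1^{2} - \tfrac{14}{9}x_1 + \tfrac{7}{3}x_2
  leading term x_1^{2}x_2: subtract (\tfrac{7}{33}x_2)·f_2 from -\tfrac{7}{3}x_1^{2}x_2 + \tfrac{4}{9}x_1x_2^{2} - \tfrac{2}{3}x_2^{3} - \tfrac{4}{9}x_1^{2} - \tfrac{14}{9}x_1 + \tfrac{7}{3}x_2 → \tfrac{4}{9}x_1x_2^{2} - \tfrac{2}{3}x_2^{3} - \tfrac{4}{9}x_1^{2} - \tfrac{14}{9}x_1
  leading term x_1x_2^{2}: subtract (-\tfrac{2}{3})·g_3 from \tfrac{4}{9}x_1x_2^{2} - \tfrac{2}{3}x_2^{3} - \tfrac{4}{9}x_1^{2} - \tfrac{14}{9}x_1 → -\tfrac{4}{9}x_1^{2} + \tfrac{4}{9}
  leading term x_1^{2}: subtract (\tfrac{4}{99})·f_2 from -\tfrac{4}{9}x_1^{2} + \tfrac{4}{9} → 0
  remainder 0.

Every S-polynomial of the final basis reduces to 0, so we have a Gröbner basis.
Inter-reduce: drop elements whose leading term is divisible by another's, tail-reduce, and make monic.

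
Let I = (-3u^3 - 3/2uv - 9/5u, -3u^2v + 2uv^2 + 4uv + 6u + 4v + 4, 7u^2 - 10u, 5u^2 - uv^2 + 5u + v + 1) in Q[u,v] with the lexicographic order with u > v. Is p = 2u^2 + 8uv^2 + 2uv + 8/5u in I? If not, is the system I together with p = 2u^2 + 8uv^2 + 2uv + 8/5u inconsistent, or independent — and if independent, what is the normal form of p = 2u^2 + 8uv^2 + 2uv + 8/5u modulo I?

2u^2 + 8uv^2 + 2uv + 8/5u lies in I (it reduces to 0).

First compute the reduced Gröbner basis of I by Buchberger's algorithm.
f_1 = -3u^3 - 3/2uv - 9/5u, LT = u^3.
f_2 = -3u^2v + 2uv^2 + 4uv + 6u + 4v + 4, LT = u^2v.
f_3 = 7u^2 - 10u, LT = u^2.
f_4 = 5u^2 - uv^2 + 5u + v + 1, LT = u^2.

S(f_1,f_2): lcm = u^3v. S = 2/3u^2v^2 + 4/3u^2v + 2u^2 + 1/2uv^2 + 29/15uv + 4/3u.
  reduce S modulo (f_1, f_2, f_3, f_4):
  remainder 4/9uv^3 + 41/18uv^2 + 227/45uv + 48/7u + 8/9v^2 + 8/3v + 16/9 ≠ 0; add h_5 = 4/9uv^3 + 41/18uv^2 + 227/45uv + 48/7u + 8/9v^2 + 8/3v + 16/9 to the basis.

S(f_1,f_3): lcm = u^3. S = 10/7u^2 + 1/2uv + 3/5u.
  reduce S modulo (f_1, f_2, f_3, f_4, h_5):
  remainder 1/2uv + 647/245u ≠ 0; add h_6 = 1/2uv + 647/245u to the basis.

S(f_1,f_4): lcm = u^3. S = 1/5u^2v^2 - u^2 + 3/10uv + 2/5u.
  reduce S modulo (f_1, f_2, f_3, f_4, h_5, h_6):
  remainder -3125253/300125u - 8/15v - 8/15 ≠ 0; add h_7 = -3125253/300125u - 8/15v - 8/15 to the basis.

S(f_2,f_3): lcm = u^2v. S = -2/3uv^2 + 2/21uv - 2u - 4/3v - 4/3.
  reduce S modulo (f_1, f_2, f_3, f_4, h_5, h_6, h_7):
  remainder -789580/3125253v - 789580/3125253 ≠ 0; add h_8 = -789580/3125253v - 789580/3125253 to the basis.

The other S-polynomials (S(f_2,f_4), S(f_3,f_4), S(f_1,h_5), S(f_2,h_5), S(f_3,h_5), S(f_4,h_5), S(f_1,h_6), S(f_2,h_6), S(f_3,h_6), S(f_4,h_6), S(h_5,h_6), S(f_1,h_7), S(f_2,h_7), S(f_3,h_7), S(f_4,h_7), S(h_5,h_7), S(h_6,h_7), S(f_1,h_8), S(f_2,h_8), S(f_3,h_8), S(f_4,h_8), S(h_5,h_8), S(h_6,h_8), S(h_7,h_8)) all reduce to 0 modulo the current basis, so we have a Gröbner basis.
Inter-reduce: drop elements whose leading term is divisible by another's, tail-reduce, and make monic.
Reduced Gröbner basis: {u, v + 1}.
Label its elements g_1 = u, g_2 = v + 1.

Reduce p = 2u^2 + 8uv^2 + 2uv + 8/5u modulo G:
  leading term u^2: subtract (2u)·g_1 from 2u^2 + 8uv^2 + 2uv + 8/5u → 8uv^2 + 2uv + 8/5u
  leading term uv^2: subtract (8v^2)·g_1 from 8uv^2 + 2uv + 8/5u → 2uv + 8/5u
  leading term uv: subtract (2v)·g_1 from 2uv + 8/5u → 8/5u
  leading term u: subtract (8/5)·g_1 from 8/5u → 0
  normal form = 0.
Since the normal form is 0, p ∈ I.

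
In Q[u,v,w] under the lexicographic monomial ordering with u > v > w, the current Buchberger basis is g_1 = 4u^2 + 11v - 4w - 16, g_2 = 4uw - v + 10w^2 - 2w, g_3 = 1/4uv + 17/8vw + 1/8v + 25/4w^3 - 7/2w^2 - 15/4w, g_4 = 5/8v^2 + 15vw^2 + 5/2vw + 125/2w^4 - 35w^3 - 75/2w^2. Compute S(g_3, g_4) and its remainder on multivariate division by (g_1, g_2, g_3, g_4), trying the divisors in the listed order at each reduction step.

S(g_3, g_4) = -24uvw^2 - 4uvw - 100uw^4 + 56uw^3 + 60uw^2 + 17/2v^2w + 1/2v^2 + 25vw^3 - 14vw^2 - 15vw; remainder on division = 0.

lcm(LM(g_3), LM(g_4)) = uv^2.
S = (lcm/LT(g_3))·g_3 − (lcm/LT(g_4))·g_4 = -24uvw^2 - 4uvw - 100uw^4 + 56uw^3 + 60uw^2 + 17/2v^2w + 1/2v^2 + 25vw^3 - 14vw^2 - 15vw.
Reduce S modulo (g_1, g_2, g_3, g_4) in that order:
  leading term uvw^2: subtract (-6vw)·g_2 from -24uvw^2 - 4uvw - 100uw^4 + 56uw^3 + 60uw^2 + 17/2v^2w + 1/2v^2 + 25vw^3 - 14vw^2 - 15vw → -4uvw - 100uw^4 + 56uw^3 + 60uw^2 + 5/2v^2w + 1/2v^2 + 85vw^3 - 26vw^2 - 15vw
  leading term uvw: subtract (-v)·g_2 from -4uvw - 100uw^4 + 56uw^3 + 60uw^2 + 5/2v^2w + 1/2v^2 + 85vw^3 - 26vw^2 - 15vw → -100uw^4 + 56uw^3 + 60uw^2 + 5/2v^2w - 1/2v^2 + 85vw^3 - 16vw^2 - 17vw
  leading term uw^4: subtract (-25w^3)·g_2 from -100uw^4 + 56uw^3 + 60uw^2 + 5/2v^2w - 1/2v^2 + 85vw^3 - 16vw^2 - 17vw → 56uw^3 + 60uw^2 + 5/2v^2w - 1/2v^2 + 60vw^3 - 16vw^2 - 17vw + 250w^5 - 50w^4
  leading term uw^3: subtract (14w^2)·g_2 from 56uw^3 + 60uw^2 + 5/2v^2w - 1/2v^2 + 60vw^3 - 16vw^2 - 17vw + 250w^5 - 50w^4 → 60uw^2 + 5/2v^2w - 1/2v^2 + 60vw^3 - 2vw^2 - 17vw + 250w^5 - 190w^4 + 28w^3
  leading term uw^2: subtract (15w)·g_2 from 60uw^2 + 5/2v^2w - 1/2v^2 + 60vw^3 - 2vw^2 - 17vw + 250w^5 - 190w^4 + 28w^3 → 5/2v^2w - 1/2v^2 + 60vw^3 - 2vw^2 - 2vw + 250w^5 - 190w^4 - 122w^3 + 30w^2
  leading term v^2w: subtract (4w)·g_4 from 5/2v^2w - 1/2v^2 + 60vw^3 - 2vw^2 - 2vw + 250w^5 - 190w^4 - 122w^3 + 30w^2 → -1/2v^2 - 12vw^2 - 2vw - 50w^4 + 28w^3 + 30w^2
  leading term v^2: subtract (-4/5)·g_4 from -1/2v^2 - 12vw^2 - 2vw - 50w^4 + 28w^3 + 30w^2 → 0
The remainder is 0, so this S-polynomial contributes no new basis element.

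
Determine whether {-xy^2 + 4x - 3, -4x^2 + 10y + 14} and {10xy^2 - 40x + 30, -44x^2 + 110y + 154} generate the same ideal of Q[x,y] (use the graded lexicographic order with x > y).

For a fixed monomial order, each ideal has a unique reduced Gröbner basis; comparing bases decides equality.
Buchberger on the first generating set:
f_1 = -xy^2 + 4x - 3, LT = xy^2.
f_2 = -4x^2 + 10y + 14, LT = x^2.

S(f_1,f_2): lcm = x^2y^2. S = 5/2y^3 - 4x^2 + 7/2y^2 + 3x.
  reduce S modulo (f_1, f_2):
  remainder 5/2y^3 + 7/2y^2 + 3x - 10y - 14 ≠ 0; add g_3 = 5/2y^3 + 7/2y^2 + 3x - 10y - 14 to the basis.

The other S-polynomials (S(f_1,g_3), S(f_2,g_3)) all reduce to 0 modulo the current basis, so we have a Gröbner basis.
Inter-reduce: drop elements whose leading term is divisible by another's, tail-reduce, and make monic.
Reduced Gröbner basis: {xy^2 - 4x + 3, y^3 + 7/5y^2 + 6/5x - 4y - 28/5, x^2 - 5/2y - 7/2}.

Buchberger on the second generating set:
h_1 = 10xy^2 - 40x + 30, LT = xy^2.
h_2 = -44x^2 + 110y + 154, LT = x^2.

S(h_1,h_2): lcm = x^2y^2. S = 5/2y^3 - 4x^2 + 7/2y^2 + 3x.
  reduce S modulo (h_1, h_2):
  remainder 5/2y^3 + 7/2y^2 + 3x - 10y - 14 ≠ 0; add k_3 = 5/2y^3 + 7/2y^2 + 3x - 10y - 14 to the basis.

The other S-polynomials (S(h_1,k_3), S(h_2,k_3)) all reduce to 0 modulo the current basis, so we have a Gröbner basis.
Inter-reduce: drop elements whose leading term is divisible by another's, tail-reduce, and make monic.
Reduced Gröbner basis: {xy^2 - 4x + 3, y^3 + 7/5y^2 + 6/5x - 4y - 28/5, x^2 - 5/2y - 7/2}.

These coincide, so the ideals are equal.
The same test decides containment: I ⊆ J iff every generator of I reduces to 0 modulo a Gröbner basis of J.

Yes, the ideals are equal.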